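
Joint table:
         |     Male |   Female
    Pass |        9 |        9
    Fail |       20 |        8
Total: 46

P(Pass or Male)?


P(Pass∨Male) = P(Pass) + P(Male) - P(Pass∧Male)
= (18 + 29 - 9)/46 = 38/46 = 19/23

P = 19/23 ≈ 82.61%


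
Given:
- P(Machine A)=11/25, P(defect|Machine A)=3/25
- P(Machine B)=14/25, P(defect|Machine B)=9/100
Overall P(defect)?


P(B) = Σ P(B|Aᵢ)×P(Aᵢ)
  3/25×11/25 = 33/625
  9/100×14/25 = 63/1250
Sum = 129/1250

P(defect) = 129/1250 ≈ 10.32%


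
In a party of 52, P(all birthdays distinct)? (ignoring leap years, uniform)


P(all different) = Π(365-i)/365 for i=0..51
= (365/365)×(364/365)×...×(314/365)
= 0.021995

P ≈ 0.0220 ≈ 2.20%


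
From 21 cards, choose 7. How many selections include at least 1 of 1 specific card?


Complement: C(21,7) - C(20,7) = 116280 - 77520 = 38760

38760


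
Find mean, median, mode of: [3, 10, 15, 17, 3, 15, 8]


Sorted: [3, 3, 8, 10, 15, 15, 17]
Mean = 71/7
Median = 10
Freq: {3: 2, 10: 1, 15: 2, 17: 1, 8: 1}
Mode: [3, 15]

Mean=71/7, Median=10, Mode=[3, 15]


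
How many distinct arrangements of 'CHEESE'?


Letters: 6, freq: {'C': 1, 'H': 1, 'E': 3, 'S': 1}
6!/(1!×1!×3!×1!) = 720/6 = 120

120


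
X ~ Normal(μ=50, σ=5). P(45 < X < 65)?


z₁=(45-50)/5=-1.0, z₂=(65-50)/5=3.0
P = Φ(3.0) - Φ(-1.0) = 0.998650 - 0.158655 = 0.839995 ≈ 0.8400

P(45 < X < 65) ≈ 0.8400


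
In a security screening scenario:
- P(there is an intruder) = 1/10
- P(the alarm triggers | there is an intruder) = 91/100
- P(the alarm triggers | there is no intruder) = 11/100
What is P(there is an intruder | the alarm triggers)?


Using Bayes' theorem:
P(A|B) = P(B|A)·P(A) / P(B)

P(the alarm triggers) = 91/100 × 1/10 + 11/100 × 9/10
= 91/1000 + 99/1000 = 19/100

P(there is an intruder|the alarm triggers) = (91/1000) / (19/100) = 91/190

P(there is an intruder|the alarm triggers) = 91/190 ≈ 47.89%


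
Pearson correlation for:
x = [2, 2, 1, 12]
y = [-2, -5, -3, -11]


n=4, Σx=17, Σy=-21, Σxy=-149, Σx²=153, Σy²=159
r = (4×(-149) - 17×(-21))/√((4×153 - 17²)(4×159 - (-21)²))
= -239/√(323×195) = -239/√62985 ≈ -239/250.9681 ≈ -0.9523

r ≈ -0.9523


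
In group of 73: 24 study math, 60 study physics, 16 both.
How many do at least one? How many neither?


|A∪B| = 24+60-16 = 68
Neither = 73-68 = 5

At least one: 68; Neither: 5


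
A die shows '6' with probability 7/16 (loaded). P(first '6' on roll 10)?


Geometric: P(X=10) = (1-p)^(k-1)×p = (9/16)^9×7/16 = 2711943423/1099511627776

P(X=10) = 2711943423/1099511627776 ≈ 0.25%


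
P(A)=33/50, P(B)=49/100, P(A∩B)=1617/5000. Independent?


P(A)×P(B) = 1617/5000
P(A∩B) = 1617/5000
Equal ✓ → Independent

Yes, independent


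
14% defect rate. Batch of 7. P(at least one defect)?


P(all good) = (43/50)^7 = 271818611107/781250000000
P(≥1 defect) = 509431388893/781250000000

P = 509431388893/781250000000 ≈ 65.21%


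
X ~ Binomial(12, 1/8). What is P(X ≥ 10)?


P(X ≥ 10) = Σ P(X=i) for i=10..12
P(X=10) = 1617/34359738368
P(X=11) = 21/17179869184
P(X=12) = 1/68719476736
Sum = 3319/68719476736

P(X ≥ 10) = 3319/68719476736 ≈ 0.00%


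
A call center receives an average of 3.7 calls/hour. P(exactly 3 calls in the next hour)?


Poisson(λ=3.7): P(X=3) = e^(-λ)×λ^k/k!
= e^(-3.7) × 3.7^3 / 3!
≈ 0.02472352647 × 50.653 / 6 ≈ 0.208720

P(X=3) ≈ 0.208720 ≈ 20.87%


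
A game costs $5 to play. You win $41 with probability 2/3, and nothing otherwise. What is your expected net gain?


E[gain] = (41-5)×2/3 + (-5)×1/3
= 24 - 5/3 = 67/3

Expected net gain = $67/3 ≈ $22.33


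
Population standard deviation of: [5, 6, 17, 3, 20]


Mean = 51/5
  (5-51/5)²=676/25
  (6-51/5)²=441/25
  (17-51/5)²=1156/25
  (3-51/5)²=1296/25
  (20-51/5)²=2401/25
Σ(x-μ)² = 1194/5
σ² = (1194/5)/5 = 1194/25

σ = √(1194/25) ≈ 6.9109


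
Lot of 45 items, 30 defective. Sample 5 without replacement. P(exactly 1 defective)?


Hypergeometric: C(30,1)×C(15,4)/C(45,5)
= 30×1365/1221759 = 650/19393

P(X=1) = 650/19393 ≈ 3.35%


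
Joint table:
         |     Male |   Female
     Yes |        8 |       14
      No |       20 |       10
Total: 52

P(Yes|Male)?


P(Yes|Male) = 8/(8+20) = 8/28 = 2/7

P = 2/7 ≈ 28.57%


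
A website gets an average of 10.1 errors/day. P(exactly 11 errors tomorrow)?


Poisson(λ=10.1): P(X=11) = e^(-λ)×λ^k/k!
= e^(-10.1) × 10.1^11 / 11!
≈ 4.107955523e-05 × 111566834667 / 39916800 ≈ 0.114817

P(X=11) ≈ 0.114817 ≈ 11.48%


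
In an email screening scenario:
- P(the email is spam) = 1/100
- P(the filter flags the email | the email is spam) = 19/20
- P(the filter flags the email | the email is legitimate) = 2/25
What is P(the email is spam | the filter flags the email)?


Using Bayes' theorem:
P(A|B) = P(B|A)·P(A) / P(B)

P(the filter flags the email) = 19/20 × 1/100 + 2/25 × 99/100
= 19/2000 + 99/1250 = 887/10000

P(the email is spam|the filter flags the email) = (19/2000) / (887/10000) = 95/887

P(the email is spam|the filter flags the email) = 95/887 ≈ 10.71%


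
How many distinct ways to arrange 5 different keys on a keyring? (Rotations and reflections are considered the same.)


Free circular arrangements: rotations and reflections both identified.
(n-1)!/2 = 4!/2 = 24/2 = 12

12


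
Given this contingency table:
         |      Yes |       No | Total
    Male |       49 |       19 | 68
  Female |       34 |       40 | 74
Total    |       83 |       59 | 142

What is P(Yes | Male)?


P(Yes | Male) = 49/(49+19) = 49/68

P(Yes|Male) = 49/68 ≈ 72.06%


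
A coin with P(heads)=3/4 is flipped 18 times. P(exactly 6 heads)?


Binomial: P(X=6) = C(18,6)×p^6×(1-p)^12
= 18564 × 729/4096 × 1/16777216 = 3383289/17179869184

P(X=6) = 3383289/17179869184 ≈ 0.02%


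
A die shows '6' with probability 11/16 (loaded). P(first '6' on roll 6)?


Geometric: P(X=6) = (1-p)^(k-1)×p = (5/16)^5×11/16 = 34375/16777216

P(X=6) = 34375/16777216 ≈ 0.20%


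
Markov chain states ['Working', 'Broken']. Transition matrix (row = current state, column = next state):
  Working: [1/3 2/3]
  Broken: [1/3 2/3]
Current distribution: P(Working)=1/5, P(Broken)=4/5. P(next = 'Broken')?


P(next=Broken) = Σᵢ P(now=i)×P(i→Broken)
= 1/5×2/3 + 4/5×2/3
= 2/15 + 8/15 = 2/3

P = 2/3 ≈ 0.6667


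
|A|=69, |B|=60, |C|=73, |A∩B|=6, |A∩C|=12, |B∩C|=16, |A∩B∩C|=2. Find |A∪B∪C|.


|A∪B∪C| = 69+60+73-6-12-16+2 = 170

|A∪B∪C| = 170


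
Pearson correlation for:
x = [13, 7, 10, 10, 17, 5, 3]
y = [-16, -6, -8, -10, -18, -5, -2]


n=7, Σx=65, Σy=-65, Σxy=-767, Σx²=741, Σy²=809
r = (7×(-767) - 65×(-65))/√((7×741 - 65²)(7×809 - (-65)²))
= -1144/√(962×1438) = -1144/√1383356 ≈ -1144/1176.1616 ≈ -0.9727

r ≈ -0.9727


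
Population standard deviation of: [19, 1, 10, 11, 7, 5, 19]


Mean = 72/7
  (19-72/7)²=3721/49
  (1-72/7)²=4225/49
  (10-72/7)²=4/49
  (11-72/7)²=25/49
  (7-72/7)²=529/49
  (5-72/7)²=1369/49
  (19-72/7)²=3721/49
Σ(x-μ)² = 1942/7
σ² = (1942/7)/7 = 1942/49

σ = √(1942/49) ≈ 6.2954


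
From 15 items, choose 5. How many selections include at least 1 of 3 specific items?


Complement: C(15,5) - C(12,5) = 3003 - 792 = 2211

2211


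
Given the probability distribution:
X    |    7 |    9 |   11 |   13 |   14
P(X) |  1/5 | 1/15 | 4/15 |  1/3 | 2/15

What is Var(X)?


E[X] = 167/15
E[X²] = 1949/15
Var(X) = E[X²] - (E[X])² = 1949/15 - 27889/225 = 1346/225

Var(X) = 1346/225 ≈ 5.9822


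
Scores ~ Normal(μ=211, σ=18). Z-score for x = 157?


z = (x - μ)/σ = (157 - 211)/18 = -3.0

z = -3.0


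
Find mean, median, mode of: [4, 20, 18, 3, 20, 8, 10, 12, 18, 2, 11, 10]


Sorted: [2, 3, 4, 8, 10, 10, 11, 12, 18, 18, 20, 20]
Mean = 136/12 = 34/3
Median = 21/2
Freq: {4: 1, 20: 2, 18: 2, 3: 1, 8: 1, 10: 2, 12: 1, 2: 1, 11: 1}
Mode: [10, 18, 20]

Mean=34/3, Median=21/2, Mode=[10, 18, 20]


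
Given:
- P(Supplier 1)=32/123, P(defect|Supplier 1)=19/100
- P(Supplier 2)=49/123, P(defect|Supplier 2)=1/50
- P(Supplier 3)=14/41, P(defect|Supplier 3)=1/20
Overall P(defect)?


P(B) = Σ P(B|Aᵢ)×P(Aᵢ)
  19/100×32/123 = 152/3075
  1/50×49/123 = 49/6150
  1/20×14/41 = 7/410
Sum = 229/3075

P(defect) = 229/3075 ≈ 7.45%


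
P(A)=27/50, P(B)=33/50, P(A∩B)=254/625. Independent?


P(A)×P(B) = 891/2500
P(A∩B) = 254/625
Not equal → NOT independent

No, not independent


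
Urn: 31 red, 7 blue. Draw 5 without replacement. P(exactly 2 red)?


Hypergeometric: C(31,2)×C(7,3)/C(38,5)
= 465×35/501942 = 775/23902

P(X=2) = 775/23902 ≈ 3.24%


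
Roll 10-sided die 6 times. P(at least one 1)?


P(no 1)^6 = (9/10)^6 = 531441/1000000
P(≥1) = 1 - 531441/1000000 = 468559/1000000

P = 468559/1000000 ≈ 46.86%


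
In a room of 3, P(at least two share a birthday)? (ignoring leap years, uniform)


P(all different) = Π(365-i)/365 for i=0..2
= 0.991796
P(match) = 1 - 0.991796 = 0.008204

P ≈ 0.0082 ≈ 0.82%


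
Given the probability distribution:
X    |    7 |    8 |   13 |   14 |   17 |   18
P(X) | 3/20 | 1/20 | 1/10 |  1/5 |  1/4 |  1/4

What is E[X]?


E[X] = Σ x·P(X=x)
= (7)×(3/20) + (8)×(1/20) + (13)×(1/10) + (14)×(1/5) + (17)×(1/4) + (18)×(1/4)
= 143/10

E[X] = 143/10


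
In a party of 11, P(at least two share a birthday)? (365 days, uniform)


P(all different) = Π(365-i)/365 for i=0..10
= 0.858859
P(match) = 1 - 0.858859 = 0.141141

P ≈ 0.1411 ≈ 14.11%


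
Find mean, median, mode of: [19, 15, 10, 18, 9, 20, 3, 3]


Sorted: [3, 3, 9, 10, 15, 18, 19, 20]
Mean = 97/8
Median = 25/2
Freq: {19: 1, 15: 1, 10: 1, 18: 1, 9: 1, 20: 1, 3: 2}
Mode: [3]

Mean=97/8, Median=25/2, Mode=3


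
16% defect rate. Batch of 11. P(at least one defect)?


P(all good) = (21/25)^11 = 350277500542221/2384185791015625
P(≥1 defect) = 2033908290473404/2384185791015625

P = 2033908290473404/2384185791015625 ≈ 85.31%


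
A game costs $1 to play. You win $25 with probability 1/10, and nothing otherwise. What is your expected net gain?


E[gain] = (25-1)×1/10 + (-1)×9/10
= 12/5 - 9/10 = 3/2

Expected net gain = $3/2 ≈ $1.50


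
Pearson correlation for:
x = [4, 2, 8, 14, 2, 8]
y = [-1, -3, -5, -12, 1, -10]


n=6, Σx=38, Σy=-30, Σxy=-296, Σx²=348, Σy²=280
r = (6×(-296) - 38×(-30))/√((6×348 - 38²)(6×280 - (-30)²))
= -636/√(644×780) = -636/√502320 ≈ -636/708.7454 ≈ -0.8974

r ≈ -0.8974


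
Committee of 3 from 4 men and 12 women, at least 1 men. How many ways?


Count by #men:
  1M,2W: C(4,1)×C(12,2)=264
  2M,1W: C(4,2)×C(12,1)=72
  3M,0W: C(4,3)×C(12,0)=4
Total = 340

340


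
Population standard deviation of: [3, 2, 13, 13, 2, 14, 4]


Mean = 51/7
  (3-51/7)²=900/49
  (2-51/7)²=1369/49
  (13-51/7)²=1600/49
  (13-51/7)²=1600/49
  (2-51/7)²=1369/49
  (14-51/7)²=2209/49
  (4-51/7)²=529/49
Σ(x-μ)² = 1368/7
σ² = (1368/7)/7 = 1368/49

σ = √(1368/49) ≈ 5.2838


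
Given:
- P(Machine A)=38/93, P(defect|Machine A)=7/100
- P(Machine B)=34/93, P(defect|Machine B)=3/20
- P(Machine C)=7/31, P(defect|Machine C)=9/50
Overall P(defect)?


P(B) = Σ P(B|Aᵢ)×P(Aᵢ)
  7/100×38/93 = 133/4650
  3/20×34/93 = 17/310
  9/50×7/31 = 63/1550
Sum = 577/4650

P(defect) = 577/4650 ≈ 12.41%


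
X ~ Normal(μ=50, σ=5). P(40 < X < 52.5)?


z₁=(40-50)/5=-2.0, z₂=(52.5-50)/5=0.5
P = Φ(0.5) - Φ(-2.0) = 0.691462 - 0.022750 = 0.668712 ≈ 0.6687

P(40 < X < 52.5) ≈ 0.6687


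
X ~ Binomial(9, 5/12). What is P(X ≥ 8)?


P(X ≥ 8) = Σ P(X=i) for i=8..9
P(X=8) = 2734375/573308928
P(X=9) = 1953125/5159780352
Sum = 6640625/1289945088

P(X ≥ 8) = 6640625/1289945088 ≈ 0.51%


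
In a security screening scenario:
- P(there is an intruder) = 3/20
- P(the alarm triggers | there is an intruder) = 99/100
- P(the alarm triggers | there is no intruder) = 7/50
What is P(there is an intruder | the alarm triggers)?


Using Bayes' theorem:
P(A|B) = P(B|A)·P(A) / P(B)

P(the alarm triggers) = 99/100 × 3/20 + 7/50 × 17/20
= 297/2000 + 119/1000 = 107/400

P(there is an intruder|the alarm triggers) = (297/2000) / (107/400) = 297/535

P(there is an intruder|the alarm triggers) = 297/535 ≈ 55.51%


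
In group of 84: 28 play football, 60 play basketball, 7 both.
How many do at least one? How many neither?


|A∪B| = 28+60-7 = 81
Neither = 84-81 = 3

At least one: 81; Neither: 3


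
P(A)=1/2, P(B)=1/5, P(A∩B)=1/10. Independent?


P(A)×P(B) = 1/10
P(A∩B) = 1/10
Equal ✓ → Independent

Yes, independent


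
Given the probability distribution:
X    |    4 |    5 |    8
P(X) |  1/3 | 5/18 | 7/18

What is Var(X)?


E[X] = 35/6
E[X²] = 223/6
Var(X) = E[X²] - (E[X])² = 223/6 - 1225/36 = 113/36

Var(X) = 113/36 ≈ 3.1389


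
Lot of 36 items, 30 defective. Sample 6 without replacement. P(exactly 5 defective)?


Hypergeometric: C(30,5)×C(6,1)/C(36,6)
= 142506×6/1947792 = 10179/23188

P(X=5) = 10179/23188 ≈ 43.90%


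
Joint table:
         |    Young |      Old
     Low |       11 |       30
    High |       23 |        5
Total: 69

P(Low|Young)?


P(Low|Young) = 11/(11+23) = 11/34

P = 11/34 ≈ 32.35%


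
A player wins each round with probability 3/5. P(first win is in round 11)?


Geometric: P(X=11) = (1-p)^(k-1)×p = (2/5)^10×3/5 = 3072/48828125

P(X=11) = 3072/48828125 ≈ 0.01%


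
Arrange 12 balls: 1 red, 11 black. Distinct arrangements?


12!/(1!×11!) = 12

12


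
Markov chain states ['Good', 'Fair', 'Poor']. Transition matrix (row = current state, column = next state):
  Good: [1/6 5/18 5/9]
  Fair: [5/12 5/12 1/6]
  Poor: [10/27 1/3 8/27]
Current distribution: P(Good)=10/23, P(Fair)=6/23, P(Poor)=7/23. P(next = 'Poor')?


P(next=Poor) = Σᵢ P(now=i)×P(i→Poor)
= 10/23×5/9 + 6/23×1/6 + 7/23×8/27
= 50/207 + 1/23 + 56/621 = 233/621

P = 233/621 ≈ 0.3752


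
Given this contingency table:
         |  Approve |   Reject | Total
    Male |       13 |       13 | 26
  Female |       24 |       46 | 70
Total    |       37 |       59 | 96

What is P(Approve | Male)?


P(Approve | Male) = 13/(13+13) = 13/26 = 1/2

P(Approve|Male) = 1/2 ≈ 50.00%


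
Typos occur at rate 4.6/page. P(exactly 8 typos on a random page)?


Poisson(λ=4.6): P(X=8) = e^(-λ)×λ^k/k!
= e^(-4.6) × 4.6^8 / 8!
≈ 0.01005183574 × 200476.122319 / 40320 ≈ 0.049979

P(X=8) ≈ 0.049979 ≈ 5.00%


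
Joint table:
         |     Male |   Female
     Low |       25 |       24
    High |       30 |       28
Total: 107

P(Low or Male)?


P(Low∨Male) = P(Low) + P(Male) - P(Low∧Male)
= (49 + 55 - 25)/107 = 79/107

P = 79/107 ≈ 73.83%


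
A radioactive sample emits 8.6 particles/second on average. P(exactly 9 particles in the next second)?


Poisson(λ=8.6): P(X=9) = e^(-λ)×λ^k/k!
= e^(-8.6) × 8.6^9 / 9!
≈ 0.0001841057937 × 257327417.312 / 362880 ≈ 0.130554

P(X=9) ≈ 0.130554 ≈ 13.06%


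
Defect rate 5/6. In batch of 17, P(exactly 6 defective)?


Binomial: P(X=6) = C(17,6)×p^6×(1-p)^11
= 12376 × 15625/46656 × 1/362797056 = 24171875/2115832430592

P(X=6) = 24171875/2115832430592 ≈ 0.00%


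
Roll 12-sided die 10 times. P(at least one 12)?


P(no 12)^10 = (11/12)^10 = 25937424601/61917364224
P(≥1) = 1 - 25937424601/61917364224 = 35979939623/61917364224

P = 35979939623/61917364224 ≈ 58.11%


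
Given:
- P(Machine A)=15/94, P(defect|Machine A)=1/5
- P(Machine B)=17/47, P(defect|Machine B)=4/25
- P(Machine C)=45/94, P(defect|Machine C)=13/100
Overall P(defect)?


P(B) = Σ P(B|Aᵢ)×P(Aᵢ)
  1/5×15/94 = 3/94
  4/25×17/47 = 68/1175
  13/100×45/94 = 117/1880
Sum = 1429/9400

P(defect) = 1429/9400 ≈ 15.20%


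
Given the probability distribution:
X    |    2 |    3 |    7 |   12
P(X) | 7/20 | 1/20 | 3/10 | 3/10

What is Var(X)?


E[X] = 131/20
E[X²] = 239/4
Var(X) = E[X²] - (E[X])² = 239/4 - 17161/400 = 6739/400

Var(X) = 6739/400 ≈ 16.8475


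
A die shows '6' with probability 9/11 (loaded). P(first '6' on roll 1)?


Geometric: P(X=1) = (1-p)^(k-1)×p = (2/11)^0×9/11 = 9/11

P(X=1) = 9/11 ≈ 81.82%


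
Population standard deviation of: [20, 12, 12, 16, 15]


Mean = 75/5 = 15
  (20-15)²=25
  (12-15)²=9
  (12-15)²=9
  (16-15)²=1
  (15-15)²=0
Σ(x-μ)² = 44
σ² = 44/5

σ = √(44/5) ≈ 2.9665


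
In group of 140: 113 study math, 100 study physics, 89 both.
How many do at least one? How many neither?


|A∪B| = 113+100-89 = 124
Neither = 140-124 = 16

At least one: 124; Neither: 16


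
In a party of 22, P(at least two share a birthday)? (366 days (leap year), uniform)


P(all different) = Π(366-i)/366 for i=0..21
= 0.525249
P(match) = 1 - 0.525249 = 0.474751

P ≈ 0.4748 ≈ 47.48%


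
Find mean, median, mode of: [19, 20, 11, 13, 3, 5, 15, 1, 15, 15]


Sorted: [1, 3, 5, 11, 13, 15, 15, 15, 19, 20]
Mean = 117/10
Median = 14
Freq: {19: 1, 20: 1, 11: 1, 13: 1, 3: 1, 5: 1, 15: 3, 1: 1}
Mode: [15]

Mean=117/10, Median=14, Mode=15


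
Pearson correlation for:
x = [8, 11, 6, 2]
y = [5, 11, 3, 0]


n=4, Σx=27, Σy=19, Σxy=179, Σx²=225, Σy²=155
r = (4×179 - 27×19)/√((4×225 - 27²)(4×155 - 19²))
= 203/√(171×259) = 203/√44289 ≈ 203/210.4495 ≈ 0.9646

r ≈ 0.9646


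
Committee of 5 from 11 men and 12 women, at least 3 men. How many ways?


Count by #men:
  3M,2W: C(11,3)×C(12,2)=10890
  4M,1W: C(11,4)×C(12,1)=3960
  5M,0W: C(11,5)×C(12,0)=462
Total = 15312

15312


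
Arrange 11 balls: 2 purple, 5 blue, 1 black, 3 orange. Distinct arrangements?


11!/(2!×5!×1!×3!) = 27720

27720


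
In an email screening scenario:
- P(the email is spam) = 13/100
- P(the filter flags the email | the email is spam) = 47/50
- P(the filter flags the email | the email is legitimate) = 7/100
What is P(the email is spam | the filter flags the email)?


Using Bayes' theorem:
P(A|B) = P(B|A)·P(A) / P(B)

P(the filter flags the email) = 47/50 × 13/100 + 7/100 × 87/100
= 611/5000 + 609/10000 = 1831/10000

P(the email is spam|the filter flags the email) = (611/5000) / (1831/10000) = 1222/1831

P(the email is spam|the filter flags the email) = 1222/1831 ≈ 66.74%


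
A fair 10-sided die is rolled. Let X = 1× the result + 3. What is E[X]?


E[die] = (1+10)/2 = 11/2
E[X] = 1×11/2 + 3 = 17/2

E[X] = 17/2


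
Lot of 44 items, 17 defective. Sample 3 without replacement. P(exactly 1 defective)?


Hypergeometric: C(17,1)×C(27,2)/C(44,3)
= 17×351/13244 = 5967/13244

P(X=1) = 5967/13244 ≈ 45.05%


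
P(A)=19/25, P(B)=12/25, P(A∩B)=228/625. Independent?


P(A)×P(B) = 228/625
P(A∩B) = 228/625
Equal ✓ → Independent

Yes, independent


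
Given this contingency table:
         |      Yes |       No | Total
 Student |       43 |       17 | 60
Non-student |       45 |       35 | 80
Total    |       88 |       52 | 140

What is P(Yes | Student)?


P(Yes | Student) = 43/(43+17) = 43/60

P(Yes|Student) = 43/60 ≈ 71.67%


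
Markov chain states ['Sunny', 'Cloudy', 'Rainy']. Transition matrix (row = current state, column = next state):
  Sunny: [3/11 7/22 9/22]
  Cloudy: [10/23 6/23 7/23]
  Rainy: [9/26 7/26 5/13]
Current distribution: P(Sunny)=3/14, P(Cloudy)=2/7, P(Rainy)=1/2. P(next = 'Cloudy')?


P(next=Cloudy) = Σᵢ P(now=i)×P(i→Cloudy)
= 3/14×7/22 + 2/7×6/23 + 1/2×7/26
= 3/44 + 12/161 + 7/52 = 6385/23023

P = 6385/23023 ≈ 0.2773


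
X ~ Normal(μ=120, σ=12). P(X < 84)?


z = (84-120)/12 = -3.0
P(Z < -3.0) = 0.0013

P(X < 84) ≈ 0.0013


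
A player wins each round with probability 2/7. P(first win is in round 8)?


Geometric: P(X=8) = (1-p)^(k-1)×p = (5/7)^7×2/7 = 156250/5764801

P(X=8) = 156250/5764801 ≈ 2.71%


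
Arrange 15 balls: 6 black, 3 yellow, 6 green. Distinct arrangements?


15!/(6!×3!×6!) = 420420

420420


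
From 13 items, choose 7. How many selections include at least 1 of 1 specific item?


Complement: C(13,7) - C(12,7) = 1716 - 792 = 924

924


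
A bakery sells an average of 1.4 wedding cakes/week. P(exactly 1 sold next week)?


Poisson(λ=1.4): P(X=1) = e^(-λ)×λ^k/k!
= e^(-1.4) × 1.4^1 / 1!
≈ 0.2465969639 × 1.4 / 1 ≈ 0.345236

P(X=1) ≈ 0.345236 ≈ 34.52%


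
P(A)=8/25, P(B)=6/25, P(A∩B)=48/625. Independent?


P(A)×P(B) = 48/625
P(A∩B) = 48/625
Equal ✓ → Independent

Yes, independent


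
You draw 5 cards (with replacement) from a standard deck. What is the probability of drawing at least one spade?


P(not a spade) = 39/52 = 3/4
P(none in 5 draws) = (3/4)^5 = 243/1024
P(≥1 spade) = 1 - 243/1024 = 781/1024

P = 781/1024 ≈ 76.27%


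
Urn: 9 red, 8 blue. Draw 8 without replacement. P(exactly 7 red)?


Hypergeometric: C(9,7)×C(8,1)/C(17,8)
= 36×8/24310 = 144/12155

P(X=7) = 144/12155 ≈ 1.18%


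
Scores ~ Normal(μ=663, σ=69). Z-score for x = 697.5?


z = (x - μ)/σ = (697.5 - 663)/69 = 0.5

z = 0.5


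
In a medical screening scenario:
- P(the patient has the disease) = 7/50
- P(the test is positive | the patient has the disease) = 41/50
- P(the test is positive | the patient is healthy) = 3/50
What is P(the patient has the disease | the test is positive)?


Using Bayes' theorem:
P(A|B) = P(B|A)·P(A) / P(B)

P(the test is positive) = 41/50 × 7/50 + 3/50 × 43/50
= 287/2500 + 129/2500 = 104/625

P(the patient has the disease|the test is positive) = (287/2500) / (104/625) = 287/416

P(the patient has the disease|the test is positive) = 287/416 ≈ 68.99%


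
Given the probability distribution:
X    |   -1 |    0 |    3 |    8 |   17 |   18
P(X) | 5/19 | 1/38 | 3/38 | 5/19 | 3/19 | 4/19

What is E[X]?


E[X] = Σ x·P(X=x)
= (-1)×(5/19) + (0)×(1/38) + (3)×(3/38) + (8)×(5/19) + (17)×(3/19) + (18)×(4/19)
= 325/38

E[X] = 325/38


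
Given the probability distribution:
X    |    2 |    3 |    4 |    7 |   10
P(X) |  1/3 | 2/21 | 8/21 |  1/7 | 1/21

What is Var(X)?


E[X] = 83/21
E[X²] = 421/21
Var(X) = E[X²] - (E[X])² = 421/21 - 6889/441 = 1952/441

Var(X) = 1952/441 ≈ 4.4263


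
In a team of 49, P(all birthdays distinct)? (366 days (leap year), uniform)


P(all different) = Π(366-i)/366 for i=0..48
= (366/366)×(365/366)×...×(318/366)
= 0.034553

P ≈ 0.0346 ≈ 3.46%


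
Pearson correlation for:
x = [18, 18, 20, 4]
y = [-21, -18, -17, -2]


n=4, Σx=60, Σy=-58, Σxy=-1050, Σx²=1064, Σy²=1058
r = (4×(-1050) - 60×(-58))/√((4×1064 - 60²)(4×1058 - (-58)²))
= -720/√(656×868) = -720/√569408 ≈ -720/754.5913 ≈ -0.9542

r ≈ -0.9542


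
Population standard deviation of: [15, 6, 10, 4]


Mean = 35/4
  (15-35/4)²=625/16
  (6-35/4)²=121/16
  (10-35/4)²=25/16
  (4-35/4)²=361/16
Σ(x-μ)² = 283/4
σ² = (283/4)/4 = 283/16

σ = √(283/16) ≈ 4.2057


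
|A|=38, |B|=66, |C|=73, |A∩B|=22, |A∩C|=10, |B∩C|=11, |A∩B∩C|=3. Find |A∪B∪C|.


|A∪B∪C| = 38+66+73-22-10-11+3 = 137

|A∪B∪C| = 137


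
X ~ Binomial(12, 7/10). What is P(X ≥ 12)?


P(X ≥ 12) = Σ P(X=i) for i=12..12
P(X=12) = 13841287201/1000000000000
Sum = 13841287201/1000000000000

P(X ≥ 12) = 13841287201/1000000000000 ≈ 1.38%


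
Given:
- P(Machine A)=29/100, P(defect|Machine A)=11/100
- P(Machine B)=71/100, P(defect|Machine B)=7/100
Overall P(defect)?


P(B) = Σ P(B|Aᵢ)×P(Aᵢ)
  11/100×29/100 = 319/10000
  7/100×71/100 = 497/10000
Sum = 51/625

P(defect) = 51/625 ≈ 8.16%


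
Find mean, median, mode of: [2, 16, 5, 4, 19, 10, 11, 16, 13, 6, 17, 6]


Sorted: [2, 4, 5, 6, 6, 10, 11, 13, 16, 16, 17, 19]
Mean = 125/12
Median = 21/2
Freq: {2: 1, 16: 2, 5: 1, 4: 1, 19: 1, 10: 1, 11: 1, 13: 1, 6: 2, 17: 1}
Mode: [6, 16]

Mean=125/12, Median=21/2, Mode=[6, 16]


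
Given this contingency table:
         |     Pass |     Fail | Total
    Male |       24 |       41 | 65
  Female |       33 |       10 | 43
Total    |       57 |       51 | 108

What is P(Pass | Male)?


P(Pass | Male) = 24/(24+41) = 24/65

P(Pass|Male) = 24/65 ≈ 36.92%


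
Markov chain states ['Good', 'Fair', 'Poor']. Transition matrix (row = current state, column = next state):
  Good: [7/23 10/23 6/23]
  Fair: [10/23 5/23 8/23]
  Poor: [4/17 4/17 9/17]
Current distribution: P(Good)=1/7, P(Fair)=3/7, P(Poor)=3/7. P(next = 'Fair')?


P(next=Fair) = Σᵢ P(now=i)×P(i→Fair)
= 1/7×10/23 + 3/7×5/23 + 3/7×4/17
= 10/161 + 15/161 + 12/119 = 701/2737

P = 701/2737 ≈ 0.2561


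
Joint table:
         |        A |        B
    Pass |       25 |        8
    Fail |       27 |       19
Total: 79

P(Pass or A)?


P(Pass∨A) = P(Pass) + P(A) - P(Pass∧A)
= (33 + 52 - 25)/79 = 60/79

P = 60/79 ≈ 75.95%


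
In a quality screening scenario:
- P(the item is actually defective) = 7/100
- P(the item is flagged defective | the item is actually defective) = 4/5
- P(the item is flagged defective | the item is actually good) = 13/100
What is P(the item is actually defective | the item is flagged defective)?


Using Bayes' theorem:
P(A|B) = P(B|A)·P(A) / P(B)

P(the item is flagged defective) = 4/5 × 7/100 + 13/100 × 93/100
= 7/125 + 1209/10000 = 1769/10000

P(the item is actually defective|the item is flagged defective) = (7/125) / (1769/10000) = 560/1769

P(the item is actually defective|the item is flagged defective) = 560/1769 ≈ 31.66%


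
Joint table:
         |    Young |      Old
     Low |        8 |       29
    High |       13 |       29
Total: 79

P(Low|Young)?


P(Low|Young) = 8/(8+13) = 8/21

P = 8/21 ≈ 38.10%


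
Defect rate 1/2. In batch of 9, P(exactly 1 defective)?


Binomial: P(X=1) = C(9,1)×p^1×(1-p)^8
= 9 × 1/2 × 1/256 = 9/512

P(X=1) = 9/512 ≈ 1.76%


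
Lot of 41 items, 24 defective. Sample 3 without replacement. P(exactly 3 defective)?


Hypergeometric: C(24,3)×C(17,0)/C(41,3)
= 2024×1/10660 = 506/2665

P(X=3) = 506/2665 ≈ 18.99%


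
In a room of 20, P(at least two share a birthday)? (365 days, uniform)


P(all different) = Π(365-i)/365 for i=0..19
= 0.588562
P(match) = 1 - 0.588562 = 0.411438

P ≈ 0.4114 ≈ 41.14%


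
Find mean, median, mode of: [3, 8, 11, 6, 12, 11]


Sorted: [3, 6, 8, 11, 11, 12]
Mean = 51/6 = 17/2
Median = 19/2
Freq: {3: 1, 8: 1, 11: 2, 6: 1, 12: 1}
Mode: [11]

Mean=17/2, Median=19/2, Mode=11


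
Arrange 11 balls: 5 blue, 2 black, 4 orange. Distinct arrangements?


11!/(5!×2!×4!) = 6930

6930


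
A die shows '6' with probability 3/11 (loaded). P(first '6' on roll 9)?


Geometric: P(X=9) = (1-p)^(k-1)×p = (8/11)^8×3/11 = 50331648/2357947691

P(X=9) = 50331648/2357947691 ≈ 2.13%


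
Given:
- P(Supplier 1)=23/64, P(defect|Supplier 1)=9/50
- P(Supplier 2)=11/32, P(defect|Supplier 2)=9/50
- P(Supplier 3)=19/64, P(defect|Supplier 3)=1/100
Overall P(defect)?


P(B) = Σ P(B|Aᵢ)×P(Aᵢ)
  9/50×23/64 = 207/3200
  9/50×11/32 = 99/1600
  1/100×19/64 = 19/6400
Sum = 829/6400

P(defect) = 829/6400 ≈ 12.95%


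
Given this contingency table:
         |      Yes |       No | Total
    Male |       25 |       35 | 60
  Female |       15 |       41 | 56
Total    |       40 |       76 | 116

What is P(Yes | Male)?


P(Yes | Male) = 25/(25+35) = 25/60 = 5/12

P(Yes|Male) = 5/12 ≈ 41.67%


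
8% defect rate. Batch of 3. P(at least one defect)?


P(all good) = (23/25)^3 = 12167/15625
P(≥1 defect) = 3458/15625

P = 3458/15625 ≈ 22.13%


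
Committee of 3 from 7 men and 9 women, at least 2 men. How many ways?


Count by #men:
  2M,1W: C(7,2)×C(9,1)=189
  3M,0W: C(7,3)×C(9,0)=35
Total = 224

224


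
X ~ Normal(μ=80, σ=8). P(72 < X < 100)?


z₁=(72-80)/8=-1.0, z₂=(100-80)/8=2.5
P = Φ(2.5) - Φ(-1.0) = 0.993790 - 0.158655 = 0.835135 ≈ 0.8351

P(72 < X < 100) ≈ 0.8351


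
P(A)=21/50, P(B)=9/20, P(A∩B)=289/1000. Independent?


P(A)×P(B) = 189/1000
P(A∩B) = 289/1000
Not equal → NOT independent

No, not independent


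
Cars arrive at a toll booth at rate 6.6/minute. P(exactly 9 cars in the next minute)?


Poisson(λ=6.6): P(X=9) = e^(-λ)×λ^k/k!
= e^(-6.6) × 6.6^9 / 9!
≈ 0.001360368038 × 23762680.0138 / 362880 ≈ 0.089082

P(X=9) ≈ 0.089082 ≈ 8.91%


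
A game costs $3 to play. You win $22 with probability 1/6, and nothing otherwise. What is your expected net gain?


E[gain] = (22-3)×1/6 + (-3)×5/6
= 19/6 - 5/2 = 2/3

Expected net gain = $2/3 ≈ $0.67


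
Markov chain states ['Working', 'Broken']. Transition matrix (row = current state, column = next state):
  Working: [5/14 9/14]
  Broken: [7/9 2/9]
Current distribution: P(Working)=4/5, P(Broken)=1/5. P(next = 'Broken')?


P(next=Broken) = Σᵢ P(now=i)×P(i→Broken)
= 4/5×9/14 + 1/5×2/9
= 18/35 + 2/45 = 176/315

P = 176/315 ≈ 0.5587


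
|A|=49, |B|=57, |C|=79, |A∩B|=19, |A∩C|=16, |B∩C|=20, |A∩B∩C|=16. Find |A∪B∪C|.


|A∪B∪C| = 49+57+79-19-16-20+16 = 146

|A∪B∪C| = 146


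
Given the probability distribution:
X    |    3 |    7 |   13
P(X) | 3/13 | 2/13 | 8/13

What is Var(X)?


E[X] = 127/13
E[X²] = 1477/13
Var(X) = E[X²] - (E[X])² = 1477/13 - 16129/169 = 3072/169

Var(X) = 3072/169 ≈ 18.1775


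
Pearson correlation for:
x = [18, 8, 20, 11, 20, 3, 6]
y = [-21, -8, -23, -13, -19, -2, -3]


n=7, Σx=86, Σy=-89, Σxy=-1449, Σx²=1354, Σy²=1577
r = (7×(-1449) - 86×(-89))/√((7×1354 - 86²)(7×1577 - (-89)²))
= -2489/√(2082×3118) = -2489/√6491676 ≈ -2489/2547.8768 ≈ -0.9769

r ≈ -0.9769


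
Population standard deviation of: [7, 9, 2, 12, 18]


Mean = 48/5
  (7-48/5)²=169/25
  (9-48/5)²=9/25
  (2-48/5)²=1444/25
  (12-48/5)²=144/25
  (18-48/5)²=1764/25
Σ(x-μ)² = 706/5
σ² = (706/5)/5 = 706/25

σ = √(706/25) ≈ 5.3141


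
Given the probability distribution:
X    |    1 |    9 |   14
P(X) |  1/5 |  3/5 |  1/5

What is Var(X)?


E[X] = 42/5
E[X²] = 88
Var(X) = E[X²] - (E[X])² = 88 - 1764/25 = 436/25

Var(X) = 436/25 ≈ 17.4400


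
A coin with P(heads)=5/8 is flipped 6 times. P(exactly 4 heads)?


Binomial: P(X=4) = C(6,4)×p^4×(1-p)^2
= 15 × 625/4096 × 9/64 = 84375/262144

P(X=4) = 84375/262144 ≈ 32.19%


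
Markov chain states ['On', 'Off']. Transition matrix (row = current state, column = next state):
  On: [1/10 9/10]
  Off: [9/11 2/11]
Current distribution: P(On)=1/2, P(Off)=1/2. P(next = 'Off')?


P(next=Off) = Σᵢ P(now=i)×P(i→Off)
= 1/2×9/10 + 1/2×2/11
= 9/20 + 1/11 = 119/220

P = 119/220 ≈ 0.5409


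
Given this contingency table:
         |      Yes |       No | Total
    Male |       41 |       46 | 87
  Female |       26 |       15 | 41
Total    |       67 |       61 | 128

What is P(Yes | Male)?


P(Yes | Male) = 41/(41+46) = 41/87

P(Yes|Male) = 41/87 ≈ 47.13%


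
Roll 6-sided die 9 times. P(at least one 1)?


P(no 1)^9 = (5/6)^9 = 1953125/10077696
P(≥1) = 1 - 1953125/10077696 = 8124571/10077696

P = 8124571/10077696 ≈ 80.62%


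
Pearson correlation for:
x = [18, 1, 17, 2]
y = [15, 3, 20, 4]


n=4, Σx=38, Σy=42, Σxy=621, Σx²=618, Σy²=650
r = (4×621 - 38×42)/√((4×618 - 38²)(4×650 - 42²))
= 888/√(1028×836) = 888/√859408 ≈ 888/927.0426 ≈ 0.9579

r ≈ 0.9579


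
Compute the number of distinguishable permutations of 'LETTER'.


Letters: 6, freq: {'L': 1, 'E': 2, 'T': 2, 'R': 1}
6!/(1!×2!×2!×1!) = 720/4 = 180

180


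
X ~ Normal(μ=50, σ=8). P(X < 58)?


z = (58-50)/8 = 1.0
P(Z < 1.0) = 0.8413

P(X < 58) ≈ 0.8413


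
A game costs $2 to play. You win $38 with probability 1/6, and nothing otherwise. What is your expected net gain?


E[gain] = (38-2)×1/6 + (-2)×5/6
= 6 - 5/3 = 13/3

Expected net gain = $13/3 ≈ $4.33


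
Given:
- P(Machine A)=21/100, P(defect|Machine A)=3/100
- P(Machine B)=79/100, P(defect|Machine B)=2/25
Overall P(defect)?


P(B) = Σ P(B|Aᵢ)×P(Aᵢ)
  3/100×21/100 = 63/10000
  2/25×79/100 = 79/1250
Sum = 139/2000

P(defect) = 139/2000 ≈ 6.95%


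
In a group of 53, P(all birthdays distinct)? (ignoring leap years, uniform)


P(all different) = Π(365-i)/365 for i=0..52
= (365/365)×(364/365)×...×(313/365)
= 0.018862

P ≈ 0.0189 ≈ 1.89%


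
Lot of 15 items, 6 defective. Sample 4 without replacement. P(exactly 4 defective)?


Hypergeometric: C(6,4)×C(9,0)/C(15,4)
= 15×1/1365 = 1/91

P(X=4) = 1/91 ≈ 1.10%


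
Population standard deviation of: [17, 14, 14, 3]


Mean = 48/4 = 12
  (17-12)²=25
  (14-12)²=4
  (14-12)²=4
  (3-12)²=81
Σ(x-μ)² = 114
σ² = 114/4 = 57/2

σ = √(57/2) ≈ 5.3385


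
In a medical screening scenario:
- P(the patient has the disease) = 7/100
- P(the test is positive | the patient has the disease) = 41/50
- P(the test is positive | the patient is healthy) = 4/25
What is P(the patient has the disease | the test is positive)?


Using Bayes' theorem:
P(A|B) = P(B|A)·P(A) / P(B)

P(the test is positive) = 41/50 × 7/100 + 4/25 × 93/100
= 287/5000 + 93/625 = 1031/5000

P(the patient has the disease|the test is positive) = (287/5000) / (1031/5000) = 287/1031

P(the patient has the disease|the test is positive) = 287/1031 ≈ 27.84%


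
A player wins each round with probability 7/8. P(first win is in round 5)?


Geometric: P(X=5) = (1-p)^(k-1)×p = (1/8)^4×7/8 = 7/32768

P(X=5) = 7/32768 ≈ 0.02%


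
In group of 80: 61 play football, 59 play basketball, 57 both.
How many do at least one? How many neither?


|A∪B| = 61+59-57 = 63
Neither = 80-63 = 17

At least one: 63; Neither: 17


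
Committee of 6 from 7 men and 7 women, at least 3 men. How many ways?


Count by #men:
  3M,3W: C(7,3)×C(7,3)=1225
  4M,2W: C(7,4)×C(7,2)=735
  5M,1W: C(7,5)×C(7,1)=147
  6M,0W: C(7,6)×C(7,0)=7
Total = 2114

2114


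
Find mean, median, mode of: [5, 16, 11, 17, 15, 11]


Sorted: [5, 11, 11, 15, 16, 17]
Mean = 75/6 = 25/2
Median = 13
Freq: {5: 1, 16: 1, 11: 2, 17: 1, 15: 1}
Mode: [11]

Mean=25/2, Median=13, Mode=11


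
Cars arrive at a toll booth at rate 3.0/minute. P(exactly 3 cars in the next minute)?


Poisson(λ=3.0): P(X=3) = e^(-λ)×λ^k/k!
= e^(-3.0) × 3.0^3 / 3!
≈ 0.04978706837 × 27 / 6 ≈ 0.224042

P(X=3) ≈ 0.224042 ≈ 22.40%


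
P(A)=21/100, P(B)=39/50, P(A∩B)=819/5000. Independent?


P(A)×P(B) = 819/5000
P(A∩B) = 819/5000
Equal ✓ → Independent

Yes, independent


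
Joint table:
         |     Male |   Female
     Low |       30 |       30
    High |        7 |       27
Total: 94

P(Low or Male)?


P(Low∨Male) = P(Low) + P(Male) - P(Low∧Male)
= (60 + 37 - 30)/94 = 67/94

P = 67/94 ≈ 71.28%


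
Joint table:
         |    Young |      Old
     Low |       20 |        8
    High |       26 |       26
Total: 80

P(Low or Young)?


P(Low∨Young) = P(Low) + P(Young) - P(Low∧Young)
= (28 + 46 - 20)/80 = 54/80 = 27/40

P = 27/40 ≈ 67.50%


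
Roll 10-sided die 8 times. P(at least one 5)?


P(no 5)^8 = (9/10)^8 = 43046721/100000000
P(≥1) = 1 - 43046721/100000000 = 56953279/100000000

P = 56953279/100000000 ≈ 56.95%


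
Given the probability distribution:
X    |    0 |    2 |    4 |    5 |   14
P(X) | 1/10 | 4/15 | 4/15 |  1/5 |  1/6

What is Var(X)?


E[X] = 74/15
E[X²] = 43
Var(X) = E[X²] - (E[X])² = 43 - 5476/225 = 4199/225

Var(X) = 4199/225 ≈ 18.6622


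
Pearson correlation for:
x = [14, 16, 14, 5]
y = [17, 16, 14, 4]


n=4, Σx=49, Σy=51, Σxy=710, Σx²=673, Σy²=757
r = (4×710 - 49×51)/√((4×673 - 49²)(4×757 - 51²))
= 341/√(291×427) = 341/√124257 ≈ 341/352.5011 ≈ 0.9674

r ≈ 0.9674


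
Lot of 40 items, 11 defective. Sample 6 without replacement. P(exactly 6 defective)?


Hypergeometric: C(11,6)×C(29,0)/C(40,6)
= 462×1/3838380 = 11/91390

P(X=6) = 11/91390 ≈ 0.01%


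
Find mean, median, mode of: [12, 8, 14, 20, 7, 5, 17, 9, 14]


Sorted: [5, 7, 8, 9, 12, 14, 14, 17, 20]
Mean = 106/9
Median = 12
Freq: {12: 1, 8: 1, 14: 2, 20: 1, 7: 1, 5: 1, 17: 1, 9: 1}
Mode: [14]

Mean=106/9, Median=12, Mode=14


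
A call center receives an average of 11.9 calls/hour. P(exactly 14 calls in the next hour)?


Poisson(λ=11.9): P(X=14) = e^(-λ)×λ^k/k!
= e^(-11.9) × 11.9^14 / 14!
≈ 6.790404807e-06 × 1.14197726929e+15 / 87178291200 ≈ 0.088950

P(X=14) ≈ 0.088950 ≈ 8.89%


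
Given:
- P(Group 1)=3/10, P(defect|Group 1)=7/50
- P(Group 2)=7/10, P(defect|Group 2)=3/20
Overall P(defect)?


P(B) = Σ P(B|Aᵢ)×P(Aᵢ)
  7/50×3/10 = 21/500
  3/20×7/10 = 21/200
Sum = 147/1000

P(defect) = 147/1000 ≈ 14.70%


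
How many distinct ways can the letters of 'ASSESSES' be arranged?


Letters: 8, freq: {'A': 1, 'S': 5, 'E': 2}
8!/(1!×5!×2!) = 40320/240 = 168

168


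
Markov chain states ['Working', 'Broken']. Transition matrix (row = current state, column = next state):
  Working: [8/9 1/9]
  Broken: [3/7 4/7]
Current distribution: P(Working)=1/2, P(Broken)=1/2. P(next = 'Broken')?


P(next=Broken) = Σᵢ P(now=i)×P(i→Broken)
= 1/2×1/9 + 1/2×4/7
= 1/18 + 2/7 = 43/126

P = 43/126 ≈ 0.3413


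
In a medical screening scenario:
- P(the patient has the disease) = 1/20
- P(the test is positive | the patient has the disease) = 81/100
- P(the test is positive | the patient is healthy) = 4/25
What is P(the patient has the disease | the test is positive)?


Using Bayes' theorem:
P(A|B) = P(B|A)·P(A) / P(B)

P(the test is positive) = 81/100 × 1/20 + 4/25 × 19/20
= 81/2000 + 19/125 = 77/400

P(the patient has the disease|the test is positive) = (81/2000) / (77/400) = 81/385

P(the patient has the disease|the test is positive) = 81/385 ≈ 21.04%


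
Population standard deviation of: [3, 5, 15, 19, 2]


Mean = 44/5
  (3-44/5)²=841/25
  (5-44/5)²=361/25
  (15-44/5)²=961/25
  (19-44/5)²=2601/25
  (2-44/5)²=1156/25
Σ(x-μ)² = 1184/5
σ² = (1184/5)/5 = 1184/25

σ = √(1184/25) ≈ 6.8819


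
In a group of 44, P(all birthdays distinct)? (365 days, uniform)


P(all different) = Π(365-i)/365 for i=0..43
= (365/365)×(364/365)×...×(322/365)
= 0.067115

P ≈ 0.0671 ≈ 6.71%


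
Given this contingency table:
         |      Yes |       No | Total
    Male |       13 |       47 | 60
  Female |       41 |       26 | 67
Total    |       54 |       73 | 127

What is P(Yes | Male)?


P(Yes | Male) = 13/(13+47) = 13/60

P(Yes|Male) = 13/60 ≈ 21.67%


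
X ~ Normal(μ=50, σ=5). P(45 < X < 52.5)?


z₁=(45-50)/5=-1.0, z₂=(52.5-50)/5=0.5
P = Φ(0.5) - Φ(-1.0) = 0.691462 - 0.158655 = 0.532807 ≈ 0.5328

P(45 < X < 52.5) ≈ 0.5328


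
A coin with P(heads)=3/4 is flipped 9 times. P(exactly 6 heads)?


Binomial: P(X=6) = C(9,6)×p^6×(1-p)^3
= 84 × 729/4096 × 1/64 = 15309/65536

P(X=6) = 15309/65536 ≈ 23.36%


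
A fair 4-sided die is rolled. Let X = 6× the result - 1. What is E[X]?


E[die] = (1+4)/2 = 5/2
E[X] = 6×5/2 - 1 = 14

E[X] = 14


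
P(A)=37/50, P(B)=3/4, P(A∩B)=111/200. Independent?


P(A)×P(B) = 111/200
P(A∩B) = 111/200
Equal ✓ → Independent

Yes, independent


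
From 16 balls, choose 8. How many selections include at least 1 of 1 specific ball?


Complement: C(16,8) - C(15,8) = 12870 - 6435 = 6435

6435


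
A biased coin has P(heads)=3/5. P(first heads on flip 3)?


Geometric: P(X=3) = (1-p)^(k-1)×p = (2/5)^2×3/5 = 12/125

P(X=3) = 12/125 ≈ 9.60%


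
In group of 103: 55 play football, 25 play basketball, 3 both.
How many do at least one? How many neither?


|A∪B| = 55+25-3 = 77
Neither = 103-77 = 26

At least one: 77; Neither: 26


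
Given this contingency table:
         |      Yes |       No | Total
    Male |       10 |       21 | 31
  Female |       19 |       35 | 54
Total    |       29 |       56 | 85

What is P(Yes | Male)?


P(Yes | Male) = 10/(10+21) = 10/31

P(Yes|Male) = 10/31 ≈ 32.26%
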